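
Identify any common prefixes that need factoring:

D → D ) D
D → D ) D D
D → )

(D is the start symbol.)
Left-factoring is needed when two productions for the same non-terminal
share a common prefix on the right-hand side.

Productions for D:
  D → D ) D
  D → D ) D D
  D → )

Found common prefix 'D ) D' in productions for D

Answer: Yes, D has productions with common prefix 'D ) D'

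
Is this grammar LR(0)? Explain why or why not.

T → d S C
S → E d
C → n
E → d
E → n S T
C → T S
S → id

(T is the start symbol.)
A grammar is LR(0) if no state in the canonical LR(0) collection has:
  - both a shift item (dot before a terminal) and a complete item (shift-reduce conflict), or
  - two or more complete items (reduce-reduce conflict; the accept item [T' → T .] counts as a complete item here).

Augment with T' → T and build the canonical LR(0) collection (I0 = CLOSURE({[T' → . T]}), then GOTO on every symbol after a dot until no new states appear). It has 15 states:
  I0: { [T → . d S C], [T' → . T] }  — shift
  I1: { [T' → T .] }  — accept
  I2: { [E → . d], [E → . n S T], [S → . E d], [S → . id], [T → d . S C] }  — shift
  I3: { [S → E . d] }  — shift
  I4: { [C → . T S], [C → . n], [T → . d S C], [T → d S . C] }  — shift
  I5: { [E → d .] }  — reduce
  I6: { [S → id .] }  — reduce
  I7: { [E → . d], [E → . n S T], [E → n . S T], [S → . E d], [S → . id] }  — shift
  I8: { [E → n S . T], [T → . d S C] }  — shift
  I9: { [E → n S T .] }  — reduce
  I10: { [T → d S C .] }  — reduce
  I11: { [C → T . S], [E → . d], [E → . n S T], [S → . E d], [S → . id] }  — shift
  I12: { [C → n .] }  — reduce
  I13: { [C → T S .] }  — reduce
  I14: { [S → E d .] }  — reduce

Every state is either a pure shift/goto state or contains exactly one complete item and nothing to shift — no conflicts. The grammar is LR(0).

Answer: Yes, the grammar is LR(0)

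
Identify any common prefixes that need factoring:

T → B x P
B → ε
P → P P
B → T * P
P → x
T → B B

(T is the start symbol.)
Left-factoring is needed when two productions for the same non-terminal
share a common prefix on the right-hand side.

Productions for T:
  T → B x P
  T → B B
Productions for B:
  B → ε
  B → T * P
Productions for P:
  P → P P
  P → x

Found common prefix 'B' in productions for T

Answer: Yes, T has productions with common prefix 'B'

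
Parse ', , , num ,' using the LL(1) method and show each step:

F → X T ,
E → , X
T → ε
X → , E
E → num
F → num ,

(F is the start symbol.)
LL(1) parsing maintains a stack (initially the start symbol over $) and the input. At each step: if the stack top is a terminal, match it against the current input token; if it is a non-terminal N, replace it with the RHS of M[N, lookahead] (the unique production whose predict set contains the lookahead).

Stack is shown with the top on the left.

Stack      Input          Action
--------------------------------
F $        , , , num , $  output F → X T ,
X T , $    , , , num , $  output X → , E
, E T , $  , , , num , $  match ','
E T , $    , , num , $    output E → , X
, X T , $  , , num , $    match ','
X T , $    , num , $      output X → , E
, E T , $  , num , $      match ','
E T , $    num , $        output E → num
num T , $  num , $        match 'num'
T , $      , $            output T → ε
, $        , $            match ','
$          $              accept

The string is accepted.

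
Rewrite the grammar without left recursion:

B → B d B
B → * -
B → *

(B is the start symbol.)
B is directly left-recursive. The standard transformation for
  A → A α₁ | ... | A α_m | β₁ | ... | β_n
is
  A  → β₁ A' | ... | β_n A'
  A' → α₁ A' | ... | α_m A' | ε

B → * - becomes B → * - B'
B → * becomes B → * B'
B → B d B becomes B' → d B B'
Add B' → ε

Resulting grammar:
B → * - B'
B → * B'
B' → d B B'
B' → ε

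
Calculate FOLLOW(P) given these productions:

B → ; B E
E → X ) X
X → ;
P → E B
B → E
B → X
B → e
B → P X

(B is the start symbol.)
{ ';' }

To compute FOLLOW(P), find every occurrence of P on a right-hand side N → α P β: add FIRST(β) \ {ε}, and if β is empty or nullable also add FOLLOW(N). Iterate to a fixed point.

In B → P X: P is followed by X, add FIRST(X) \ {ε} = { ';' }

Taking the union: FOLLOW(P) = { ';' }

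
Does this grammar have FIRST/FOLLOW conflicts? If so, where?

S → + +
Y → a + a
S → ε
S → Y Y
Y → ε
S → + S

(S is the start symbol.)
Yes. Y → a '+' a with FOLLOW(Y) on { 'a' }

Nullable non-terminals: S, Y.
FIRST sets used below: FIRST(Y) = { 'a', ε }

S: nullable alternative(s) S → ε, S → Y Y; FOLLOW(S) = { $ }
  S → + +: FIRST \ {ε} = { '+' } — disjoint from FOLLOW(S)
  S → ε: FIRST \ {ε} = { } — disjoint from FOLLOW(S)
  S → Y Y: FIRST \ {ε} = { 'a' } — disjoint from FOLLOW(S)
  S → + S: FIRST \ {ε} = { '+' } — disjoint from FOLLOW(S)

Y: nullable alternative(s) Y → ε; FOLLOW(Y) = { $, 'a' }
  Y → a + a: FIRST \ {ε} = { 'a' } — overlaps FOLLOW(Y) on { 'a' }: CONFLICT
  Y → ε: FIRST \ {ε} = { } — this is the only nullable alternative, skip

So the grammar has 1 FIRST/FOLLOW conflict (marked CONFLICT above).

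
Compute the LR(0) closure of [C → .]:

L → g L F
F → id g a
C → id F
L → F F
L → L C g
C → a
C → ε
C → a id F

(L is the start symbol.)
{ [C → .] }

To compute CLOSURE, for each item [A → α.Bβ] where B is a non-terminal, add [B → .γ] for all productions B → γ; repeat for the newly added items until nothing changes.

Start with: [C → .]
The dot is at the end, so nothing is added.

CLOSURE = { [C → .] }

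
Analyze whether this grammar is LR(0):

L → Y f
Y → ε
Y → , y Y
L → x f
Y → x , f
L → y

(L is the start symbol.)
No. Shift-reduce conflict between [Y → .] and [L → . x f]

A grammar is LR(0) if no state in the canonical LR(0) collection has:
  - both a shift item (dot before a terminal) and a complete item (shift-reduce conflict), or
  - two or more complete items (reduce-reduce conflict; the accept item [L' → L .] counts as a complete item here).

Augment with L' → L and build the canonical LR(0) collection (I0 = CLOSURE({[L' → . L]}), then GOTO on every symbol after a dot until no new states appear). It has 13 states:
  I0: { [L → . Y f], [L → . x f], [L → . y], [L' → . L], [Y → . , y Y], [Y → . x , f], [Y → .] }  — shift, reduce
  I1: { [Y → , . y Y] }  — shift
  I2: { [L' → L .] }  — accept
  I3: { [L → Y . f] }  — shift
  I4: { [L → x . f], [Y → x . , f] }  — shift
  I5: { [L → y .] }  — reduce
  I6: { [Y → x , . f] }  — shift
  I7: { [L → x f .] }  — reduce
  I8: { [Y → x , f .] }  — reduce
  I9: { [L → Y f .] }  — reduce
  I10: { [Y → , y . Y], [Y → . , y Y], [Y → . x , f], [Y → .] }  — shift, reduce
  I11: { [Y → , y Y .] }  — reduce
  I12: { [Y → x . , f] }  — shift

Conflict in state I0:
  Shift-reduce conflict between [Y → .] and [L → . x f]
So the grammar is NOT LR(0).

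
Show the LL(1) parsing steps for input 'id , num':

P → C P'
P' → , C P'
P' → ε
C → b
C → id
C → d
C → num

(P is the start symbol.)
Stack is shown with the top on the left.

Stack     Input       Action
----------------------------
P $       id , num $  output P → C P'
C P' $    id , num $  output C → id
id P' $   id , num $  match 'id'
P' $      , num $     output P' → , C P'
, C P' $  , num $     match ','
C P' $    num $       output C → num
num P' $  num $       match 'num'
P' $      $           output P' → ε
$         $           accept

The string is accepted.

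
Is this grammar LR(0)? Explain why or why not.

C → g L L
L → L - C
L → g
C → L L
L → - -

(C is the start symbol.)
A grammar is LR(0) if no state in the canonical LR(0) collection has:
  - both a shift item (dot before a terminal) and a complete item (shift-reduce conflict), or
  - two or more complete items (reduce-reduce conflict; the accept item [C' → C .] counts as a complete item here).

Augment with C' → C and build the canonical LR(0) collection (I0 = CLOSURE({[C' → . C]}), then GOTO on every symbol after a dot until no new states appear). It has 14 states:
  I0: { [C → . L L], [C → . g L L], [C' → . C], [L → . - -], [L → . L - C], [L → . g] }  — shift
  I1: { [L → - . -] }  — shift
  I2: { [C' → C .] }  — accept
  I3: { [C → L . L], [L → . - -], [L → . L - C], [L → . g], [L → L . - C] }  — shift
  I4: { [C → g . L L], [L → . - -], [L → . L - C], [L → . g], [L → g .] }  — shift, reduce
  I5: { [C → g L . L], [L → . - -], [L → . L - C], [L → . g], [L → L . - C] }  — shift
  I6: { [L → g .] }  — reduce
  I7: { [C → . L L], [C → . g L L], [L → - . -], [L → . - -], [L → . L - C], [L → . g], [L → L - . C] }  — shift
  I8: { [C → g L L .], [L → L . - C] }  — shift, reduce
  I9: { [C → . L L], [C → . g L L], [L → . - -], [L → . L - C], [L → . g], [L → L - . C] }  — shift
  I10: { [L → L - C .] }  — reduce
  I11: { [L → - - .], [L → - . -] }  — shift, reduce
  I12: { [L → - - .] }  — reduce
  I13: { [C → L L .], [L → L . - C] }  — shift, reduce

Conflict in state I4:
  Shift-reduce conflict between [L → g .] and [L → . - -]
So the grammar is NOT LR(0).

Answer: No. Shift-reduce conflict between [L → g .] and [L → . - -]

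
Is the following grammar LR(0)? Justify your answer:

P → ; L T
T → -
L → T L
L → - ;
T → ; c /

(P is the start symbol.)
No. Shift-reduce conflict between [T → - .] and [L → - . ;]

A grammar is LR(0) if no state in the canonical LR(0) collection has:
  - both a shift item (dot before a terminal) and a complete item (shift-reduce conflict), or
  - two or more complete items (reduce-reduce conflict; the accept item [P' → P .] counts as a complete item here).

Augment with P' → P and build the canonical LR(0) collection (I0 = CLOSURE({[P' → . P]}), then GOTO on every symbol after a dot until no new states appear). It has 13 states:
  I0: { [P → . ; L T], [P' → . P] }  — shift
  I1: { [L → . - ;], [L → . T L], [P → ; . L T], [T → . -], [T → . ; c /] }  — shift
  I2: { [P' → P .] }  — accept
  I3: { [L → - . ;], [T → - .] }  — shift, reduce
  I4: { [T → ; . c /] }  — shift
  I5: { [P → ; L . T], [T → . -], [T → . ; c /] }  — shift
  I6: { [L → . - ;], [L → . T L], [L → T . L], [T → . -], [T → . ; c /] }  — shift
  I7: { [L → T L .] }  — reduce
  I8: { [T → - .] }  — reduce
  I9: { [P → ; L T .] }  — reduce
  I10: { [T → ; c . /] }  — shift
  I11: { [T → ; c / .] }  — reduce
  I12: { [L → - ; .] }  — reduce

Conflict in state I3:
  Shift-reduce conflict between [T → - .] and [L → - . ;]
So the grammar is NOT LR(0).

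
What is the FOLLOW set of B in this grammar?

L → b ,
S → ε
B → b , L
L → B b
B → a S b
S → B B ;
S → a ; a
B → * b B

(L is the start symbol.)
To compute FOLLOW(B), find every occurrence of B on a right-hand side N → α B β: add FIRST(β) \ {ε}, and if β is empty or nullable also add FOLLOW(N). Iterate to a fixed point.

In L → B b: B is followed by b, add FIRST(b) \ {ε} = { 'b' }
In S → B B ;: B is followed by B ';', add FIRST(B ';') \ {ε} = { '*', 'a', 'b' }
In S → B B ;: B is followed by ';', add FIRST(';') \ {ε} = { ';' }
In B → * b B: B is at the end; this adds FOLLOW(B) to itself — nothing new

Taking the union: FOLLOW(B) = { '*', ';', 'a', 'b' }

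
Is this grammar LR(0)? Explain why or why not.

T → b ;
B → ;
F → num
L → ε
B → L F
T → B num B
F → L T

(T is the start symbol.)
Augment with T' → T and build the canonical LR(0) collection (I0 = CLOSURE({[T' → . T]}), then GOTO on every symbol after a dot until no new states appear). It has 13 states:
  I0: { [B → . ;], [B → . L F], [L → .], [T → . B num B], [T → . b ;], [T' → . T] }  — shift, reduce
  I1: { [B → ; .] }  — reduce
  I2: { [T → B . num B] }  — shift
  I3: { [B → L . F], [F → . L T], [F → . num], [L → .] }  — shift, reduce
  I4: { [T' → T .] }  — accept
  I5: { [T → b . ;] }  — shift
  I6: { [T → b ; .] }  — reduce
  I7: { [B → L F .] }  — reduce
  I8: { [B → . ;], [B → . L F], [F → L . T], [L → .], [T → . B num B], [T → . b ;] }  — shift, reduce
  I9: { [F → num .] }  — reduce
  I10: { [F → L T .] }  — reduce
  I11: { [B → . ;], [B → . L F], [L → .], [T → B num . B] }  — shift, reduce
  I12: { [T → B num B .] }  — reduce

Conflict in state I0:
  Shift-reduce conflict between [L → .] and [B → . ;]
So the grammar is NOT LR(0).

Answer: No. Shift-reduce conflict between [L → .] and [B → . ;]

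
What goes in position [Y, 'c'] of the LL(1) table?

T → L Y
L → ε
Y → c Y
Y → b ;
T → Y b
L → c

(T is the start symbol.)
To find M[Y, 'c'], we find productions for Y where 'c' is in the predict set (PREDICT(N → α) = (FIRST(α) \ {ε}) ∪ (FOLLOW(N) if α ⇒* ε)).

Y → c Y: PREDICT = { 'c' }
  'c' is in predict set, so this production goes in M[Y, 'c']
Y → b ;: PREDICT = { 'b' }

M[Y, 'c'] = Y → c Y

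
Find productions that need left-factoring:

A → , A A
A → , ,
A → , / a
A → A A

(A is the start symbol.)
Left-factoring is needed when two productions for the same non-terminal
share a common prefix on the right-hand side.

Productions for A:
  A → , A A
  A → , ,
  A → , / a
  A → A A

Found common prefix ',' in productions for A

Answer: Yes, A has productions with common prefix ','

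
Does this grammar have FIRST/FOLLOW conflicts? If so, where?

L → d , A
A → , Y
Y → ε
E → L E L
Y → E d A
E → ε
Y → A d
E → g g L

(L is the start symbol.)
Yes. Y → E d A with FOLLOW(Y) on { 'd', 'g' }; E → L E L with FOLLOW(E) on { 'd' }

A FIRST/FOLLOW conflict occurs when a non-terminal N has a nullable alternative N → β (β ⇒* ε) and another alternative N → α with FIRST(α) ∩ FOLLOW(N) ≠ ∅: on such a lookahead the parser cannot decide between expanding α and letting N vanish via β.

Nullable non-terminals: E, Y.
FIRST sets used below: FIRST(L) = { 'd' }, FIRST(E) = { 'd', 'g', ε }, FIRST(A) = { ',' }

E: nullable alternative(s) E → ε; FOLLOW(E) = { 'd' }
  E → L E L: FIRST \ {ε} = { 'd' } — overlaps FOLLOW(E) on { 'd' }: CONFLICT
  E → ε: FIRST \ {ε} = { } — this is the only nullable alternative, skip
  E → g g L: FIRST \ {ε} = { 'g' } — disjoint from FOLLOW(E)

Y: nullable alternative(s) Y → ε; FOLLOW(Y) = { $, 'd', 'g' }
  Y → ε: FIRST \ {ε} = { } — this is the only nullable alternative, skip
  Y → E d A: FIRST \ {ε} = { 'd', 'g' } — overlaps FOLLOW(Y) on { 'd', 'g' }: CONFLICT
  Y → A d: FIRST \ {ε} = { ',' } — disjoint from FOLLOW(Y)

A, L have no nullable alternative, so no FIRST/FOLLOW check is needed there.

So the grammar has 2 FIRST/FOLLOW conflicts (marked CONFLICT above).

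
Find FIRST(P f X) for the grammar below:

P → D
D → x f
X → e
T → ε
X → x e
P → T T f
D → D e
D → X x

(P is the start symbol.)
FIRST sets of the non-terminals involved (from the grammar, by fixed-point iteration):
  FIRST(P) = { 'e', 'f', 'x' }

To compute FIRST(P f X), process the symbols left to right:
Symbol P is a non-terminal. Add FIRST(P) \ {ε} = { 'e', 'f', 'x' }
P is not nullable (ε ∉ FIRST(P)), so stop here.
FIRST(P f X) = { 'e', 'f', 'x' }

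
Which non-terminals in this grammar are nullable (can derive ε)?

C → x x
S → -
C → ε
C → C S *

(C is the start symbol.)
{ 'C' }

A non-terminal is nullable if it can derive ε (the empty string): either it has an ε-production, or it has a production whose right-hand side consists entirely of nullable non-terminals.

ε-productions: C → ε
So C is immediately nullable.
No further non-terminal can be added: every production for the remaining non-terminals contains a terminal or a non-nullable non-terminal.
Nullable = { 'C' }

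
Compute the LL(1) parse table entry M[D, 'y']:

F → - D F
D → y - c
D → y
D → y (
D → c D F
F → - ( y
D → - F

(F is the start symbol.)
D → y - c, D → y, D → y (

To find M[D, 'y'], we find productions for D where 'y' is in the predict set (PREDICT(N → α) = (FIRST(α) \ {ε}) ∪ (FOLLOW(N) if α ⇒* ε)).

D → y - c: PREDICT = { 'y' }
  'y' is in predict set, so this production goes in M[D, 'y']
D → y: PREDICT = { 'y' }
  'y' is in predict set, so this production goes in M[D, 'y']
D → y (: PREDICT = { 'y' }
  'y' is in predict set, so this production goes in M[D, 'y']
D → c D F: PREDICT = { 'c' }
D → - F: PREDICT = { '-' }

M[D, 'y'] = D → y - c, D → y, D → y (  (a multiply-defined cell — the grammar is not LL(1))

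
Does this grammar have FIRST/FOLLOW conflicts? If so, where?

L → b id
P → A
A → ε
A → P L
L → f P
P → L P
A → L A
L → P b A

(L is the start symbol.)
Yes. P → L P with FOLLOW(P) on { 'b', 'f' }; A → P L with FOLLOW(A) on { 'b', 'f' }; A → L A with FOLLOW(A) on { 'b', 'f' }

A FIRST/FOLLOW conflict occurs when a non-terminal N has a nullable alternative N → β (β ⇒* ε) and another alternative N → α with FIRST(α) ∩ FOLLOW(N) ≠ ∅: on such a lookahead the parser cannot decide between expanding α and letting N vanish via β.

Nullable non-terminals: A, P.
FIRST sets used below: FIRST(P) = { 'b', 'f', ε }, FIRST(L) = { 'b', 'f' }, FIRST(A) = { 'b', 'f', ε }

A: nullable alternative(s) A → ε; FOLLOW(A) = { $, 'b', 'f' }
  A → ε: FIRST \ {ε} = { } — this is the only nullable alternative, skip
  A → P L: FIRST \ {ε} = { 'b', 'f' } — overlaps FOLLOW(A) on { 'b', 'f' }: CONFLICT
  A → L A: FIRST \ {ε} = { 'b', 'f' } — overlaps FOLLOW(A) on { 'b', 'f' }: CONFLICT

P: nullable alternative(s) P → A; FOLLOW(P) = { $, 'b', 'f' }
  P → A: FIRST \ {ε} = { 'b', 'f' } — this is the only nullable alternative, skip
  P → L P: FIRST \ {ε} = { 'b', 'f' } — overlaps FOLLOW(P) on { 'b', 'f' }: CONFLICT

L has no nullable alternative, so no FIRST/FOLLOW check is needed there.

So the grammar has 3 FIRST/FOLLOW conflicts (marked CONFLICT above).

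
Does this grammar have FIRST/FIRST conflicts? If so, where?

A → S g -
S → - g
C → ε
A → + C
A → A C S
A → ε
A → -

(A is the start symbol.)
A FIRST/FIRST conflict occurs when two productions N → α and N → β for the same non-terminal have FIRST(α) ∩ FIRST(β) ≠ ∅ (with ε ∈ FIRST of a nullable right-hand side, so two nullable alternatives also conflict).

FIRST sets of the non-terminals at (or reachable through a nullable prefix from) the front of some alternative:
  FIRST(S) = { '-' }
  FIRST(A) = { '+', '-', ε }
  FIRST(C) = { ε }

Productions for A:
  A → S g -: FIRST = { '-' }
  A → + C: FIRST = { '+' }
  A → A C S: FIRST = { '+', '-' }
  A → ε: FIRST = { ε }
  A → -: FIRST = { '-' }
S, C have only one production, so no FIRST/FIRST conflict is possible there.

Conflict for A: A → S g - and A → A C S
  Overlap: { '-' }
Conflict for A: A → S g - and A → -
  Overlap: { '-' }
Conflict for A: A → + C and A → A C S
  Overlap: { '+' }
Conflict for A: A → A C S and A → -
  Overlap: { '-' }

Answer: Yes. A → S g '-' / A → A C S on { '-' }; A → S g '-' / A → '-' on { '-' }; A → '+' C / A → A C S on { '+' }; A → A C S / A → '-' on { '-' }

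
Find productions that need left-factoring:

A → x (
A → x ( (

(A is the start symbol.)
Left-factoring is needed when two productions for the same non-terminal
share a common prefix on the right-hand side.

Productions for A:
  A → x (
  A → x ( (

Found common prefix 'x (' in productions for A

Answer: Yes, A has productions with common prefix 'x ('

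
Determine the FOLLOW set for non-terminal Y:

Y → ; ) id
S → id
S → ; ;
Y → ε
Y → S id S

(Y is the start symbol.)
To compute FOLLOW(Y), find every occurrence of Y on a right-hand side N → α Y β: add FIRST(β) \ {ε}, and if β is empty or nullable also add FOLLOW(N). Iterate to a fixed point.

Y is the start symbol, so $ ∈ FOLLOW(Y).
Y does not occur on any right-hand side.

Taking the union: FOLLOW(Y) = { $ }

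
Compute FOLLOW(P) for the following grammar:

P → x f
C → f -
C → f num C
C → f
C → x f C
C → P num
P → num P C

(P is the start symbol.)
P is the start symbol, so $ ∈ FOLLOW(P).
In C → P num: P is followed by num, add FIRST(num) \ {ε} = { 'num' }
In P → num P C: P is followed by C, add FIRST(C) \ {ε} = { 'f', 'num', 'x' }

Taking the union: FOLLOW(P) = { $, 'f', 'num', 'x' }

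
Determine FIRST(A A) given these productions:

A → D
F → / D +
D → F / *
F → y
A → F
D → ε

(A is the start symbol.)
{ '/', 'y', ε }

FIRST sets of the non-terminals involved (from the grammar, by fixed-point iteration):
  FIRST(A) = { '/', 'y', ε }

To compute FIRST(A A), process the symbols left to right:
Symbol A is a non-terminal. Add FIRST(A) \ {ε} = { '/', 'y' }
A is nullable (ε ∈ FIRST(A)), continue to the next symbol.
Symbol A is a non-terminal. Add FIRST(A) \ {ε} = { '/', 'y' }
A is nullable (ε ∈ FIRST(A)), continue to the next symbol.
All symbols are nullable, so ε is in the result.
FIRST(A A) = { '/', 'y', ε }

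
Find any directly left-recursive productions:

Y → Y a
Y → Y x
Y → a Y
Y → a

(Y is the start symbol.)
Y → Y a: LEFT RECURSIVE (starts with Y)
Y → Y x: LEFT RECURSIVE (starts with Y)
Y → a Y: starts with a
Y → a: starts with a

The grammar has direct left recursion on: Y.

Answer: Yes, Y is left-recursive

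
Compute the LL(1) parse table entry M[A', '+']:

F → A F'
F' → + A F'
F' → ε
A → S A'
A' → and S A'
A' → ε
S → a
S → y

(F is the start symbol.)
To find M[A', '+'], we find productions for A' where '+' is in the predict set (PREDICT(N → α) = (FIRST(α) \ {ε}) ∪ (FOLLOW(N) if α ⇒* ε)).

Relevant sets:
  FOLLOW(A') = { $, '+' }

A' → and S A': PREDICT = { 'and' }
A' → ε: PREDICT = { $, '+' }
  '+' is in predict set, so this production goes in M[A', '+']

M[A', '+'] = A' → ε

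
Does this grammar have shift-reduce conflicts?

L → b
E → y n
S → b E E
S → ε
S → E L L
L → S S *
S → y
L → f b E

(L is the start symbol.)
A shift-reduce conflict occurs when an LR(0) state has both:
  - a complete (reduce) item [A → α .] (dot at the end), and
  - a shift item [B → β . c γ] (dot before a terminal).

Augment with L' → L and build the canonical LR(0) collection (I0 = CLOSURE({[L' → . L]}), then GOTO on every symbol after a dot until no new states appear). It has 18 states:
  I0: { [E → . y n], [L → . S S *], [L → . b], [L → . f b E], [L' → . L], [S → . E L L], [S → . b E E], [S → . y], [S → .] }  — shift, reduce
  I1: { [E → . y n], [L → . S S *], [L → . b], [L → . f b E], [S → . E L L], [S → . b E E], [S → . y], [S → .], [S → E . L L] }  — shift, reduce
  I2: { [L' → L .] }  — accept
  I3: { [E → . y n], [L → S . S *], [S → . E L L], [S → . b E E], [S → . y], [S → .] }  — shift, reduce
  I4: { [E → . y n], [L → b .], [S → b . E E] }  — shift, reduce
  I5: { [L → f . b E] }  — shift
  I6: { [E → y . n], [S → y .] }  — shift, reduce
  I7: { [E → y n .] }  — reduce
  I8: { [E → . y n], [L → f b . E] }  — shift
  I9: { [L → f b E .] }  — reduce
  I10: { [E → y . n] }  — shift
  I11: { [E → . y n], [S → b E . E] }  — shift
  I12: { [S → b E E .] }  — reduce
  I13: { [L → S S . *] }  — shift
  I14: { [E → . y n], [S → b . E E] }  — shift
  I15: { [L → S S * .] }  — reduce
  I16: { [E → . y n], [L → . S S *], [L → . b], [L → . f b E], [S → . E L L], [S → . b E E], [S → . y], [S → .], [S → E L . L] }  — shift, reduce
  I17: { [S → E L L .] }  — reduce

I0 contains reduce item [S → .] and shift items [E → . y n], [L → . b], [L → . f b E], [S → . b E E], [S → . y] — shift-reduce conflict.
I1 contains reduce item [S → .] and shift items [E → . y n], [L → . b], [L → . f b E], [S → . b E E], [S → . y] — shift-reduce conflict.
I3 contains reduce item [S → .] and shift items [E → . y n], [S → . b E E], [S → . y] — shift-reduce conflict.
I4 contains reduce item [L → b .] and shift item [E → . y n] — shift-reduce conflict.
I6 contains reduce item [S → y .] and shift item [E → y . n] — shift-reduce conflict.
I16 contains reduce item [S → .] and shift items [E → . y n], [L → . b], [L → . f b E], [S → . b E E], [S → . y] — shift-reduce conflict.

Answer: Yes — I0: [S → .] vs [E → . y n]; I1: [S → .] vs [E → . y n]; I3: [S → .] vs [E → . y n]; I4: [L → b .] vs [E → . y n]; I6: [S → y .] vs [E → y . n]; I16: [S → .] vs [E → . y n]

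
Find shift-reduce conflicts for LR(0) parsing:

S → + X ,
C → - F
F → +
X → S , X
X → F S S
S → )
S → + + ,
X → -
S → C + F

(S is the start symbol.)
A shift-reduce conflict occurs when an LR(0) state has both:
  - a complete (reduce) item [A → α .] (dot at the end), and
  - a shift item [B → β . c γ] (dot before a terminal).

Augment with S' → S and build the canonical LR(0) collection (I0 = CLOSURE({[S' → . S]}), then GOTO on every symbol after a dot until no new states appear). It has 22 states:
  I0: { [C → . - F], [S → . )], [S → . + + ,], [S → . + X ,], [S → . C + F], [S' → . S] }  — shift
  I1: { [S → ) .] }  — reduce
  I2: { [C → . - F], [F → . +], [S → + . + ,], [S → + . X ,], [S → . )], [S → . + + ,], [S → . + X ,], [S → . C + F], [X → . -], [X → . F S S], [X → . S , X] }  — shift
  I3: { [C → - . F], [F → . +] }  — shift
  I4: { [S → C . + F] }  — shift
  I5: { [S' → S .] }  — accept
  I6: { [F → . +], [S → C + . F] }  — shift
  I7: { [F → + .] }  — reduce
  I8: { [S → C + F .] }  — reduce
  I9: { [C → - F .] }  — reduce
  I10: { [C → . - F], [F → + .], [F → . +], [S → + + . ,], [S → + . + ,], [S → + . X ,], [S → . )], [S → . + + ,], [S → . + X ,], [S → . C + F], [X → . -], [X → . F S S], [X → . S , X] }  — shift, reduce
  I11: { [C → - . F], [F → . +], [X → - .] }  — shift, reduce
  I12: { [C → . - F], [S → . )], [S → . + + ,], [S → . + X ,], [S → . C + F], [X → F . S S] }  — shift
  I13: { [X → S . , X] }  — shift
  I14: { [S → + X . ,] }  — shift
  I15: { [S → + X , .] }  — reduce
  I16: { [C → . - F], [F → . +], [S → . )], [S → . + + ,], [S → . + X ,], [S → . C + F], [X → . -], [X → . F S S], [X → . S , X], [X → S , . X] }  — shift
  I17: { [C → . - F], [F → + .], [F → . +], [S → + . + ,], [S → + . X ,], [S → . )], [S → . + + ,], [S → . + X ,], [S → . C + F], [X → . -], [X → . F S S], [X → . S , X] }  — shift, reduce
  I18: { [X → S , X .] }  — reduce
  I19: { [C → . - F], [S → . )], [S → . + + ,], [S → . + X ,], [S → . C + F], [X → F S . S] }  — shift
  I20: { [X → F S S .] }  — reduce
  I21: { [S → + + , .] }  — reduce

I10 contains reduce item [F → + .] and shift items [C → . - F], [F → . +], [S → . )], [S → . + + ,], [S → + . + ,], [S → + + . ,], [S → . + X ,], [X → . -] — shift-reduce conflict.
I11 contains reduce item [X → - .] and shift item [F → . +] — shift-reduce conflict.
I17 contains reduce item [F → + .] and shift items [C → . - F], [F → . +], [S → . )], [S → . + + ,], [S → + . + ,], [S → . + X ,], [X → . -] — shift-reduce conflict.

Answer: Yes — I10: [F → + .] vs [C → . - F]; I11: [X → - .] vs [F → . +]; I17: [F → + .] vs [C → . - F]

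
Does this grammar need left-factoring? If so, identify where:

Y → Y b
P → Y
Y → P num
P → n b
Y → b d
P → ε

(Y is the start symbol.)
No, left-factoring is not needed

Left-factoring is needed when two productions for the same non-terminal
share a common prefix on the right-hand side.

Productions for Y:
  Y → Y b
  Y → P num
  Y → b d
Productions for P:
  P → Y
  P → n b
  P → ε

No common prefixes found.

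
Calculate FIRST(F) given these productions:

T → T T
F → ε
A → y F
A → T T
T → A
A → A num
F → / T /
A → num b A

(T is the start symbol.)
{ '/', ε }

From F → ε:
  - ε-production, so ε ∈ FIRST(F)
From F → / T /:
  - '/' is a terminal: add '/' and stop

Collecting: FIRST(F) = { '/', ε }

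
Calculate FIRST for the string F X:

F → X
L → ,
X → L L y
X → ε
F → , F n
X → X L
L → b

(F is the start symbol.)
{ ',', 'b', ε }

FIRST sets of the non-terminals involved (from the grammar, by fixed-point iteration):
  FIRST(F) = { ',', 'b', ε }
  FIRST(X) = { ',', 'b', ε }

To compute FIRST(F X), process the symbols left to right:
Symbol F is a non-terminal. Add FIRST(F) \ {ε} = { ',', 'b' }
F is nullable (ε ∈ FIRST(F)), continue to the next symbol.
Symbol X is a non-terminal. Add FIRST(X) \ {ε} = { ',', 'b' }
X is nullable (ε ∈ FIRST(X)), continue to the next symbol.
All symbols are nullable, so ε is in the result.
FIRST(F X) = { ',', 'b', ε }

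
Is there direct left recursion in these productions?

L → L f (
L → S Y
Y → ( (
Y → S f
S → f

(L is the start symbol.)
Yes, L is left-recursive

L → L f (: LEFT RECURSIVE (starts with L)
L → S Y: starts with S
Y → ( (: starts with '('
Y → S f: starts with S
S → f: starts with f

The grammar has direct left recursion on: L.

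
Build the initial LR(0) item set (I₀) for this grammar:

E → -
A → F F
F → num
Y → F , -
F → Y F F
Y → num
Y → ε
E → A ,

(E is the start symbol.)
First, augment the grammar with E' → E
I₀ = CLOSURE({ [E' → . E] }):
  [E' → . E] has the dot before E: add [E → . -], [E → . A ,]
  [E → . A ,] has the dot before A: add [A → . F F]
  [A → . F F] has the dot before F: add [F → . num], [F → . Y F F]
  [F → . Y F F] has the dot before Y: add [Y → . F , -], [Y → . num], [Y → .]
No further items can be added.

I₀ = { [A → . F F], [E → . -], [E → . A ,], [E' → . E], [F → . Y F F], [F → . num], [Y → . F , -], [Y → . num], [Y → .] }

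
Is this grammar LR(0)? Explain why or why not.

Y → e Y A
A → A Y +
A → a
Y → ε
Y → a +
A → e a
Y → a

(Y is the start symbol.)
A grammar is LR(0) if no state in the canonical LR(0) collection has:
  - both a shift item (dot before a terminal) and a complete item (shift-reduce conflict), or
  - two or more complete items (reduce-reduce conflict; the accept item [Y' → Y .] counts as a complete item here).

Augment with Y' → Y and build the canonical LR(0) collection (I0 = CLOSURE({[Y' → . Y]}), then GOTO on every symbol after a dot until no new states appear). It has 12 states:
  I0: { [Y → . a +], [Y → . a], [Y → . e Y A], [Y → .], [Y' → . Y] }  — shift, reduce
  I1: { [Y' → Y .] }  — accept
  I2: { [Y → a . +], [Y → a .] }  — shift, reduce
  I3: { [Y → . a +], [Y → . a], [Y → . e Y A], [Y → .], [Y → e . Y A] }  — shift, reduce
  I4: { [A → . A Y +], [A → . a], [A → . e a], [Y → e Y . A] }  — shift
  I5: { [A → A . Y +], [Y → . a +], [Y → . a], [Y → . e Y A], [Y → .], [Y → e Y A .] }  — shift, 2 reduces
  I6: { [A → a .] }  — reduce
  I7: { [A → e . a] }  — shift
  I8: { [A → e a .] }  — reduce
  I9: { [A → A Y . +] }  — shift
  I10: { [A → A Y + .] }  — reduce
  I11: { [Y → a + .] }  — reduce

Conflict in state I0:
  Shift-reduce conflict between [Y → .] and [Y → . a]
So the grammar is NOT LR(0).

Answer: No. Shift-reduce conflict between [Y → .] and [Y → . a]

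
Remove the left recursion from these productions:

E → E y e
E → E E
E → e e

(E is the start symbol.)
E is directly left-recursive. The standard transformation for
  A → A α₁ | ... | A α_m | β₁ | ... | β_n
is
  A  → β₁ A' | ... | β_n A'
  A' → α₁ A' | ... | α_m A' | ε

E → e e becomes E → e e E'
E → E y e becomes E' → y e E'
E → E E becomes E' → E E'
Add E' → ε

Resulting grammar:
E → e e E'
E' → y e E'
E' → E E'
E' → ε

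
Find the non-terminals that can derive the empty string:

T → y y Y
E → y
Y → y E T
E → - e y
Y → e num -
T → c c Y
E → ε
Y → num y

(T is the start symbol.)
A non-terminal is nullable if it can derive ε (the empty string): either it has an ε-production, or it has a production whose right-hand side consists entirely of nullable non-terminals.

ε-productions: E → ε
So E is immediately nullable.
No further non-terminal can be added: every production for the remaining non-terminals contains a terminal or a non-nullable non-terminal.
Nullable = { 'E' }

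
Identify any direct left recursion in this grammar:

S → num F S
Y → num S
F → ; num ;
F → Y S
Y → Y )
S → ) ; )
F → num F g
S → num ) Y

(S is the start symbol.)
S → num F S: starts with num
Y → num S: starts with num
F → ; num ;: starts with ';'
F → Y S: starts with Y
Y → Y ): LEFT RECURSIVE (starts with Y)
S → ) ; ): starts with ')'
F → num F g: starts with num
S → num ) Y: starts with num

The grammar has direct left recursion on: Y.

Answer: Yes, Y is left-recursive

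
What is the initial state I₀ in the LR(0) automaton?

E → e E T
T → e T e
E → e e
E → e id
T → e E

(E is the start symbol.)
First, augment the grammar with E' → E
I₀ = CLOSURE({ [E' → . E] }):
  [E' → . E] has the dot before E: add [E → . e E T], [E → . e e], [E → . e id]
No further items can be added.

I₀ = { [E → . e E T], [E → . e e], [E → . e id], [E' → . E] }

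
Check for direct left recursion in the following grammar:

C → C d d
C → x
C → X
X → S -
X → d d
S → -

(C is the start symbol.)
Yes, C is left-recursive

C → C d d: LEFT RECURSIVE (starts with C)
C → x: starts with x
C → X: starts with X
X → S -: starts with S
X → d d: starts with d
S → -: starts with '-'

The grammar has direct left recursion on: C.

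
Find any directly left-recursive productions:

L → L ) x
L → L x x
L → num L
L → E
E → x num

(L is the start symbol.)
Direct left recursion occurs when N → N α for some non-terminal N (the right-hand side begins with the left-hand side itself).

L → L ) x: LEFT RECURSIVE (starts with L)
L → L x x: LEFT RECURSIVE (starts with L)
L → num L: starts with num
L → E: starts with E
E → x num: starts with x

The grammar has direct left recursion on: L.

Answer: Yes, L is left-recursive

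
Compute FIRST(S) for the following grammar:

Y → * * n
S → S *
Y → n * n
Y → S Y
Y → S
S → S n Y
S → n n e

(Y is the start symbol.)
{ 'n' }

From S → S *:
  - S is the symbol being defined: contributes nothing new
    S is not nullable, so stop
From S → S n Y:
  - S is the symbol being defined: contributes nothing new
    S is not nullable, so stop
From S → n n e:
  - n is a terminal: add 'n' and stop

Collecting: FIRST(S) = { 'n' }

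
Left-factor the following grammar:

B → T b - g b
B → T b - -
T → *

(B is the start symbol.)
Left-factoring transforms A → αβ₁ | αβ₂ into A → αA' and A' → β₁ | β₂
(α is the longest common prefix among the alternatives). Repeat until
no nonterminal has two alternatives with a common prefix.

Round 1: B has alternatives sharing prefix 'T b -'. Introduce B': B → T b - B'
  Add: B' → g b
  Add: B' → -

No remaining common prefixes — done.

Resulting grammar:
B → T b - B'
B' → g b
B' → -
T → *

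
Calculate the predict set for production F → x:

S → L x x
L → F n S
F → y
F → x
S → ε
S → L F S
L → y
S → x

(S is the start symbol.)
{ 'x' }

PREDICT(F → x) = (FIRST(RHS) \ {ε}) ∪ (FOLLOW(F) if ε ∈ FIRST(RHS), i.e. RHS ⇒* ε)
FIRST(x) = { 'x' }
ε ∉ FIRST(x), so FOLLOW(F) is not added.
PREDICT(F → x) = { 'x' }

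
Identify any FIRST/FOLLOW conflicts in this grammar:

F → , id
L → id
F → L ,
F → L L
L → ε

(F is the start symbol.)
Yes. L → id with FOLLOW(L) on { 'id' }

Nullable non-terminals: F, L.
FIRST sets used below: FIRST(L) = { 'id', ε }

F: nullable alternative(s) F → L L; FOLLOW(F) = { $ }
  F → , id: FIRST \ {ε} = { ',' } — disjoint from FOLLOW(F)
  F → L ,: FIRST \ {ε} = { ',', 'id' } — disjoint from FOLLOW(F)
  F → L L: FIRST \ {ε} = { 'id' } — this is the only nullable alternative, skip

L: nullable alternative(s) L → ε; FOLLOW(L) = { $, ',', 'id' }
  L → id: FIRST \ {ε} = { 'id' } — overlaps FOLLOW(L) on { 'id' }: CONFLICT
  L → ε: FIRST \ {ε} = { } — this is the only nullable alternative, skip

So the grammar has 1 FIRST/FOLLOW conflict (marked CONFLICT above).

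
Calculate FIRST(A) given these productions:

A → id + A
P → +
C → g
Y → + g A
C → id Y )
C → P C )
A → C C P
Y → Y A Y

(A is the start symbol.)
{ '+', 'g', 'id' }

To compute FIRST(A), examine every production with A on the left-hand side, reading each right-hand side left to right until a non-nullable symbol is reached.

FIRST sets of the other non-terminals involved (by the same procedure, iterated to a fixed point):
  FIRST(C) = { '+', 'g', 'id' }

From A → id + A:
  - id is a terminal: add 'id' and stop
From A → C C P:
  - C is a non-terminal: add FIRST(C) \ {ε} = { '+', 'g', 'id' }
    C is not nullable, so stop

Collecting: FIRST(A) = { '+', 'g', 'id' }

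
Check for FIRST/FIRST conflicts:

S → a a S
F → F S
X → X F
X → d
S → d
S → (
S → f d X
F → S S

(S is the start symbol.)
Yes. F → F S / F → S S on { '(', 'a', 'd', 'f' }; X → X F / X → d on { 'd' }

FIRST sets of the non-terminals at (or reachable through a nullable prefix from) the front of some alternative:
  FIRST(F) = { '(', 'a', 'd', 'f' }
  FIRST(S) = { '(', 'a', 'd', 'f' }
  FIRST(X) = { 'd' }

Productions for S:
  S → a a S: FIRST = { 'a' }
  S → d: FIRST = { 'd' }
  S → (: FIRST = { '(' }
  S → f d X: FIRST = { 'f' }
Productions for F:
  F → F S: FIRST = { '(', 'a', 'd', 'f' }
  F → S S: FIRST = { '(', 'a', 'd', 'f' }
Productions for X:
  X → X F: FIRST = { 'd' }
  X → d: FIRST = { 'd' }

Conflict for F: F → F S and F → S S
  Overlap: { '(', 'a', 'd', 'f' }
Conflict for X: X → X F and X → d
  Overlap: { 'd' }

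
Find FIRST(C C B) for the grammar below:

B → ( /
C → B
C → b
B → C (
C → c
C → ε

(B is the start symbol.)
FIRST sets of the non-terminals involved (from the grammar, by fixed-point iteration):
  FIRST(C) = { '(', 'b', 'c', ε }
  FIRST(B) = { '(', 'b', 'c' }

To compute FIRST(C C B), process the symbols left to right:
Symbol C is a non-terminal. Add FIRST(C) \ {ε} = { '(', 'b', 'c' }
C is nullable (ε ∈ FIRST(C)), continue to the next symbol.
Symbol C is a non-terminal. Add FIRST(C) \ {ε} = { '(', 'b', 'c' }
C is nullable (ε ∈ FIRST(C)), continue to the next symbol.
Symbol B is a non-terminal. Add FIRST(B) \ {ε} = { '(', 'b', 'c' }
B is not nullable (ε ∉ FIRST(B)), so stop here.
FIRST(C C B) = { '(', 'b', 'c' }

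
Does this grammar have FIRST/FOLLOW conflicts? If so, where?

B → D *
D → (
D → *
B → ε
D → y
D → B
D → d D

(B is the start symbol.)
Yes. B → D '*' with FOLLOW(B) on { '*' }; D → '*' with FOLLOW(D) on { '*' }

Nullable non-terminals: B, D.
FIRST sets used below: FIRST(D) = { '(', '*', 'd', 'y', ε }, FIRST(B) = { '(', '*', 'd', 'y', ε }

B: nullable alternative(s) B → ε; FOLLOW(B) = { $, '*' }
  B → D *: FIRST \ {ε} = { '(', '*', 'd', 'y' } — overlaps FOLLOW(B) on { '*' }: CONFLICT
  B → ε: FIRST \ {ε} = { } — this is the only nullable alternative, skip

D: nullable alternative(s) D → B; FOLLOW(D) = { '*' }
  D → (: FIRST \ {ε} = { '(' } — disjoint from FOLLOW(D)
  D → *: FIRST \ {ε} = { '*' } — overlaps FOLLOW(D) on { '*' }: CONFLICT
  D → y: FIRST \ {ε} = { 'y' } — disjoint from FOLLOW(D)
  D → B: FIRST \ {ε} = { '(', '*', 'd', 'y' } — this is the only nullable alternative, skip
  D → d D: FIRST \ {ε} = { 'd' } — disjoint from FOLLOW(D)

So the grammar has 2 FIRST/FOLLOW conflicts (marked CONFLICT above).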